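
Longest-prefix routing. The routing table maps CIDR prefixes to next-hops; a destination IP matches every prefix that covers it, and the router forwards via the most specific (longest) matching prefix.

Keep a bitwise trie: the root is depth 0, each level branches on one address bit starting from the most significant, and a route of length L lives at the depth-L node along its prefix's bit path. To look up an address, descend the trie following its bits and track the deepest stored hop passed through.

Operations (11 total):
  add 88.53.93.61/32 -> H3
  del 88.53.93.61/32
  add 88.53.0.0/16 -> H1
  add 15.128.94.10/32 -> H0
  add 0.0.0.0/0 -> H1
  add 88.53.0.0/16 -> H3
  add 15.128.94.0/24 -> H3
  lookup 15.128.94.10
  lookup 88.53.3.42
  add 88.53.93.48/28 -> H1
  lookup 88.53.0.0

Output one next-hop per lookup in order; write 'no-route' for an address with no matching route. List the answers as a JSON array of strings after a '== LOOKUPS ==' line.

Apply in order:
  + 88.53.93.61/32 (H3) depth=32
  - 88.53.93.61/32 clear@32
  + 88.53.0.0/16 (H1) depth=16
  + 15.128.94.10/32 (H0) depth=32
  + 0.0.0.0/0 (H1) depth=0
  + 88.53.0.0/16 (H3) depth=16
  + 15.128.94.0/24 (H3) depth=24
  lookup 15.128.94.10: bits 00001111100000000101111000001010 walk d0:H1→d1:-→d2:-→d3:-→d4:-→d5:-→d6:-→d7:-→d8:-→d9:-→d10:-→d11:-→d12:-→d13:-→d14:-→d15:-→d16:-→d17:-→d18:-→d19:-→d20:-→d21:-→d22:-→d23:-→d24:H3→d25:-→d26:-→d27:-→d28:-→d29:-→d30:-→d31:-→d32:H0 -> H0
  lookup 88.53.3.42: bits 01011000001101010 walk d0:H1→d1:-→d2:-→d3:-→d4:-→d5:-→d6:-→d7:-→d8:-→d9:-→d10:-→d11:-→d12:-→d13:-→d14:-→d15:-→d16:H3→d17:- -> H3
  + 88.53.93.48/28 (H1) depth=28
  lookup 88.53.0.0: bits 01011000001101010 walk d0:H1→d1:-→d2:-→d3:-→d4:-→d5:-→d6:-→d7:-→d8:-→d9:-→d10:-→d11:-→d12:-→d13:-→d14:-→d15:-→d16:H3→d17:- -> H3

== LOOKUPS ==
["H0","H3","H3"]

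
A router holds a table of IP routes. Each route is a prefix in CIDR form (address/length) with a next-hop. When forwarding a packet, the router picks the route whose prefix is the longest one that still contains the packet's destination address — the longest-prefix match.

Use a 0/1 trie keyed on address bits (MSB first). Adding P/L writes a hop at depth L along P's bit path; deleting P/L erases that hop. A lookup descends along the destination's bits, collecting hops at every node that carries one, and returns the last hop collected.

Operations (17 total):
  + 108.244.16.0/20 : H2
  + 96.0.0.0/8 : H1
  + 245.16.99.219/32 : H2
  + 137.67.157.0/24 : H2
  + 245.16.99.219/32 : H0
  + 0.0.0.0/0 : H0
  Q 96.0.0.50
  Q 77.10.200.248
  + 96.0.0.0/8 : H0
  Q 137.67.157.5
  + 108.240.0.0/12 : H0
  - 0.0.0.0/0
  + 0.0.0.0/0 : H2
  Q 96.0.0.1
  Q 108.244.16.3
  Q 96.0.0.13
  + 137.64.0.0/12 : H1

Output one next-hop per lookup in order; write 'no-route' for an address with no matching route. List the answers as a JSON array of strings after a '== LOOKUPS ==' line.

Trace:
  add 108.244.16.0/20 -> H2 at depth 20
  add 96.0.0.0/8 -> H1 at depth 8
  add 245.16.99.219/32 -> H2 at depth 32
  add 137.67.157.0/24 -> H2 at depth 24
  add 245.16.99.219/32 -> H0 at depth 32
  add 0.0.0.0/0 -> H0 at depth 0
  Q 96.0.0.50: descend 01100000 ; hops seen [H0,H1] ; pick H1
  Q 77.10.200.248: descend 01 ; hops seen [H0] ; pick H0
  add 96.0.0.0/8 -> H0 at depth 8
  Q 137.67.157.5: descend 100010010100001110011101 ; hops seen [H0,H2] ; pick H2
  add 108.240.0.0/12 -> H0 at depth 12
  - 0.0.0.0/0 clear@0
  add 0.0.0.0/0 -> H2 at depth 0
  Q 96.0.0.1: descend 01100000 ; hops seen [H2,H0] ; pick H0
  Q 108.244.16.3: descend 01101100111101000001 ; hops seen [H2,H0,H2] ; pick H2
  Q 96.0.0.13: descend 01100000 ; hops seen [H2,H0] ; pick H0
  add 137.64.0.0/12 -> H1 at depth 12

== LOOKUPS ==
["H1","H0","H2","H0","H2","H0"]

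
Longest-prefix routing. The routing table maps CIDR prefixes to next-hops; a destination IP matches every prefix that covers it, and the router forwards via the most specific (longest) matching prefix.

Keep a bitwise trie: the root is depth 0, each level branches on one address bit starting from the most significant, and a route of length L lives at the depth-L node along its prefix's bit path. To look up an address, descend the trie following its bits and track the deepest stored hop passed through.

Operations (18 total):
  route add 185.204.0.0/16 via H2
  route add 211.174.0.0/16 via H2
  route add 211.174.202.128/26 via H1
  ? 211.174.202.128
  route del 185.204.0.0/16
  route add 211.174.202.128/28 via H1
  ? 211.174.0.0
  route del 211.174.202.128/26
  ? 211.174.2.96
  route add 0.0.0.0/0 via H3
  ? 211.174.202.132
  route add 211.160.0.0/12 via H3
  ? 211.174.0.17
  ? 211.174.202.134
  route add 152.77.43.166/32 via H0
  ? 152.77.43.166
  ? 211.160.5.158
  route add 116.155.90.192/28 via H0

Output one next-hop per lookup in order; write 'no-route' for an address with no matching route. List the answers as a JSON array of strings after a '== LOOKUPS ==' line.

Apply in order:
  + 185.204.0.0/16 (H2) depth=16
  + 211.174.0.0/16 (H2) depth=16
  + 211.174.202.128/26 (H1) depth=26
  Q 211.174.202.128: descend 11010011101011101100101010 ; hops seen [H2,H1] ; pick H1
  del 185.204.0.0/16 (clear depth 16)
  + 211.174.202.128/28 (H1) depth=28
  Q 211.174.0.0: descend 1101001110101110 ; hops seen [H2] ; pick H2
  del 211.174.202.128/26 (clear depth 26)
  Q 211.174.2.96: descend 1101001110101110 ; hops seen [H2] ; pick H2
  + 0.0.0.0/0 (H3) depth=0
  Q 211.174.202.132: descend 1101001110101110110010101000 ; hops seen [H3,H2,H1] ; pick H1
  + 211.160.0.0/12 (H3) depth=12
  Q 211.174.0.17: descend 1101001110101110 ; hops seen [H3,H3,H2] ; pick H2
  Q 211.174.202.134: descend 1101001110101110110010101000 ; hops seen [H3,H3,H2,H1] ; pick H1
  + 152.77.43.166/32 (H0) depth=32
  Q 152.77.43.166: descend 10011000010011010010101110100110 ; hops seen [H3,H0] ; pick H0
  Q 211.160.5.158: descend 110100111010 ; hops seen [H3,H3] ; pick H3
  + 116.155.90.192/28 (H0) depth=28

== LOOKUPS ==
["H1","H2","H2","H1","H2","H1","H0","H3"]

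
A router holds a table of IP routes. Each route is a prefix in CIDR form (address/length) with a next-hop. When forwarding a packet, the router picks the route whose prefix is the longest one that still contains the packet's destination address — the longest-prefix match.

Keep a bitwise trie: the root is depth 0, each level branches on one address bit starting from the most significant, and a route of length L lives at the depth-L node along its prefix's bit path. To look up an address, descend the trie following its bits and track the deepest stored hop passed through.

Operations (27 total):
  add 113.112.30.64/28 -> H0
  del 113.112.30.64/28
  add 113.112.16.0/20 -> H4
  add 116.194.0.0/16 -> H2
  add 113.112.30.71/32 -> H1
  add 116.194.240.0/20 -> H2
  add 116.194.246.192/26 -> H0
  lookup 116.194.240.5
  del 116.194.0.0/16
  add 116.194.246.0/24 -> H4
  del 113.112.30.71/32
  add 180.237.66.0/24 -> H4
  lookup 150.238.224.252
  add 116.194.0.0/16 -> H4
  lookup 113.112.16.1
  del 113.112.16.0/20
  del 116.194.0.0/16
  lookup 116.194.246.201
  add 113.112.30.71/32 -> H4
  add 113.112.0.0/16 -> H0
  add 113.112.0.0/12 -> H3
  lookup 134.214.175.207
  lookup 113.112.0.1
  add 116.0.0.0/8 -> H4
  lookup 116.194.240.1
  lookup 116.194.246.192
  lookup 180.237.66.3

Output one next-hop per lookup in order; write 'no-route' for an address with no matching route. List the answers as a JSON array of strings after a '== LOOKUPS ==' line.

Process each operation:
  add 113.112.30.64/28 -> H0 at depth 28
  - 113.112.30.64/28 clear@28
  add 113.112.16.0/20 -> H4 at depth 20
  add 116.194.0.0/16 -> H2 at depth 16
  add 113.112.30.71/32 -> H1 at depth 32
  add 116.194.240.0/20 -> H2 at depth 20
  add 116.194.246.192/26 -> H0 at depth 26
  lookup 116.194.240.5: bits 011101001100001011110 walk d0:-→d1:-→d2:-→d3:-→d4:-→d5:-→d6:-→d7:-→d8:-→d9:-→d10:-→d11:-→d12:-→d13:-→d14:-→d15:-→d16:H2→d17:-→d18:-→d19:-→d20:H2→d21:- -> H2
  - 116.194.0.0/16 clear@16
  add 116.194.246.0/24 -> H4 at depth 24
  - 113.112.30.71/32 clear@32
  add 180.237.66.0/24 -> H4 at depth 24
  lookup 150.238.224.252: bits 10 walk d0:-→d1:-→d2:- -> no-route
  add 116.194.0.0/16 -> H4 at depth 16
  lookup 113.112.16.1: bits 01110001011100000001 walk d0:-→d1:-→d2:-→d3:-→d4:-→d5:-→d6:-→d7:-→d8:-→d9:-→d10:-→d11:-→d12:-→d13:-→d14:-→d15:-→d16:-→d17:-→d18:-→d19:-→d20:H4 -> H4
  - 113.112.16.0/20 clear@20
  - 116.194.0.0/16 clear@16
  lookup 116.194.246.201: bits 01110100110000101111011011 walk d0:-→d1:-→d2:-→d3:-→d4:-→d5:-→d6:-→d7:-→d8:-→d9:-→d10:-→d11:-→d12:-→d13:-→d14:-→d15:-→d16:-→d17:-→d18:-→d19:-→d20:H2→d21:-→d22:-→d23:-→d24:H4→d25:-→d26:H0 -> H0
  add 113.112.30.71/32 -> H4 at depth 32
  add 113.112.0.0/16 -> H0 at depth 16
  add 113.112.0.0/12 -> H3 at depth 12
  lookup 134.214.175.207: bits 10 walk d0:-→d1:-→d2:- -> no-route
  lookup 113.112.0.1: bits 0111000101110000000 walk d0:-→d1:-→d2:-→d3:-→d4:-→d5:-→d6:-→d7:-→d8:-→d9:-→d10:-→d11:-→d12:H3→d13:-→d14:-→d15:-→d16:H0→d17:-→d18:-→d19:- -> H0
  add 116.0.0.0/8 -> H4 at depth 8
  lookup 116.194.240.1: bits 011101001100001011110 walk d0:-→d1:-→d2:-→d3:-→d4:-→d5:-→d6:-→d7:-→d8:H4→d9:-→d10:-→d11:-→d12:-→d13:-→d14:-→d15:-→d16:-→d17:-→d18:-→d19:-→d20:H2→d21:- -> H2
  lookup 116.194.246.192: bits 01110100110000101111011011 walk d0:-→d1:-→d2:-→d3:-→d4:-→d5:-→d6:-→d7:-→d8:H4→d9:-→d10:-→d11:-→d12:-→d13:-→d14:-→d15:-→d16:-→d17:-→d18:-→d19:-→d20:H2→d21:-→d22:-→d23:-→d24:H4→d25:-→d26:H0 -> H0
  lookup 180.237.66.3: bits 101101001110110101000010 walk d0:-→d1:-→d2:-→d3:-→d4:-→d5:-→d6:-→d7:-→d8:-→d9:-→d10:-→d11:-→d12:-→d13:-→d14:-→d15:-→d16:-→d17:-→d18:-→d19:-→d20:-→d21:-→d22:-→d23:-→d24:H4 -> H4

== LOOKUPS ==
["H2","no-route","H4","H0","no-route","H0","H2","H0","H4"]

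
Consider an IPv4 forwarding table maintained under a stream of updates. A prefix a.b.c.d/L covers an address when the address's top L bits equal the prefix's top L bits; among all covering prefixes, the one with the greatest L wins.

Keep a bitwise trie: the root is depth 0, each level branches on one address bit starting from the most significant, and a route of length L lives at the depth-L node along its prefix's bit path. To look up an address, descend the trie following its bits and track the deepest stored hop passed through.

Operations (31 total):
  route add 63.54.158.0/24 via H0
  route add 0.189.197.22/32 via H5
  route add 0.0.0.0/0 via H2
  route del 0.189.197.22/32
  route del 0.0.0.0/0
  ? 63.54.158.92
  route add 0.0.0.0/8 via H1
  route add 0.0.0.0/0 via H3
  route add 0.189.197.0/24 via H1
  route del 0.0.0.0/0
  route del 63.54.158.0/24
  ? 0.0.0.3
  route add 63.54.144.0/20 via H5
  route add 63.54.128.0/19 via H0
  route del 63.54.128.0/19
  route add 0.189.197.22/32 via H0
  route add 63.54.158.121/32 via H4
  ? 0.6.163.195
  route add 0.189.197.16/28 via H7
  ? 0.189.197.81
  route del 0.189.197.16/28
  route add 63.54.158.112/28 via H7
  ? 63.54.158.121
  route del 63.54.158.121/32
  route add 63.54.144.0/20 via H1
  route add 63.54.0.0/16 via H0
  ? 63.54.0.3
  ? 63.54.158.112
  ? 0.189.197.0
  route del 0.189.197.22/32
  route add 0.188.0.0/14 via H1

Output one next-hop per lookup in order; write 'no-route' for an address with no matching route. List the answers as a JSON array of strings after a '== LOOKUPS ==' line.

Trace:
  add 63.54.158.0/24 -> H0 at depth 24
  add 0.189.197.22/32 -> H5 at depth 32
  add 0.0.0.0/0 -> H2 at depth 0
  - 0.189.197.22/32 clear@32
  - 0.0.0.0/0 clear@0
  lookup 63.54.158.92: bits 001111110011011010011110 walk d0:-→d1:-→d2:-→d3:-→d4:-→d5:-→d6:-→d7:-→d8:-→d9:-→d10:-→d11:-→d12:-→d13:-→d14:-→d15:-→d16:-→d17:-→d18:-→d19:-→d20:-→d21:-→d22:-→d23:-→d24:H0 -> H0
  add 0.0.0.0/8 -> H1 at depth 8
  add 0.0.0.0/0 -> H3 at depth 0
  add 0.189.197.0/24 -> H1 at depth 24
  - 0.0.0.0/0 clear@0
  - 63.54.158.0/24 clear@24
  lookup 0.0.0.3: bits 00000000 walk d0:-→d1:-→d2:-→d3:-→d4:-→d5:-→d6:-→d7:-→d8:H1 -> H1
  add 63.54.144.0/20 -> H5 at depth 20
  add 63.54.128.0/19 -> H0 at depth 19
  - 63.54.128.0/19 clear@19
  add 0.189.197.22/32 -> H0 at depth 32
  add 63.54.158.121/32 -> H4 at depth 32
  lookup 0.6.163.195: bits 00000000 walk d0:-→d1:-→d2:-→d3:-→d4:-→d5:-→d6:-→d7:-→d8:H1 -> H1
  add 0.189.197.16/28 -> H7 at depth 28
  lookup 0.189.197.81: bits 0000000010111101110001010 walk d0:-→d1:-→d2:-→d3:-→d4:-→d5:-→d6:-→d7:-→d8:H1→d9:-→d10:-→d11:-→d12:-→d13:-→d14:-→d15:-→d16:-→d17:-→d18:-→d19:-→d20:-→d21:-→d22:-→d23:-→d24:H1→d25:- -> H1
  - 0.189.197.16/28 clear@28
  add 63.54.158.112/28 -> H7 at depth 28
  lookup 63.54.158.121: bits 00111111001101101001111001111001 walk d0:-→d1:-→d2:-→d3:-→d4:-→d5:-→d6:-→d7:-→d8:-→d9:-→d10:-→d11:-→d12:-→d13:-→d14:-→d15:-→d16:-→d17:-→d18:-→d19:-→d20:H5→d21:-→d22:-→d23:-→d24:-→d25:-→d26:-→d27:-→d28:H7→d29:-→d30:-→d31:-→d32:H4 -> H4
  - 63.54.158.121/32 clear@32
  add 63.54.144.0/20 -> H1 at depth 20
  add 63.54.0.0/16 -> H0 at depth 16
  lookup 63.54.0.3: bits 0011111100110110 walk d0:-→d1:-→d2:-→d3:-→d4:-→d5:-→d6:-→d7:-→d8:-→d9:-→d10:-→d11:-→d12:-→d13:-→d14:-→d15:-→d16:H0 -> H0
  lookup 63.54.158.112: bits 0011111100110110100111100111 walk d0:-→d1:-→d2:-→d3:-→d4:-→d5:-→d6:-→d7:-→d8:-→d9:-→d10:-→d11:-→d12:-→d13:-→d14:-→d15:-→d16:H0→d17:-→d18:-→d19:-→d20:H1→d21:-→d22:-→d23:-→d24:-→d25:-→d26:-→d27:-→d28:H7 -> H7
  lookup 0.189.197.0: bits 000000001011110111000101000 walk d0:-→d1:-→d2:-→d3:-→d4:-→d5:-→d6:-→d7:-→d8:H1→d9:-→d10:-→d11:-→d12:-→d13:-→d14:-→d15:-→d16:-→d17:-→d18:-→d19:-→d20:-→d21:-→d22:-→d23:-→d24:H1→d25:-→d26:-→d27:- -> H1
  - 0.189.197.22/32 clear@32
  add 0.188.0.0/14 -> H1 at depth 14

== LOOKUPS ==
["H0","H1","H1","H1","H4","H0","H7","H1"]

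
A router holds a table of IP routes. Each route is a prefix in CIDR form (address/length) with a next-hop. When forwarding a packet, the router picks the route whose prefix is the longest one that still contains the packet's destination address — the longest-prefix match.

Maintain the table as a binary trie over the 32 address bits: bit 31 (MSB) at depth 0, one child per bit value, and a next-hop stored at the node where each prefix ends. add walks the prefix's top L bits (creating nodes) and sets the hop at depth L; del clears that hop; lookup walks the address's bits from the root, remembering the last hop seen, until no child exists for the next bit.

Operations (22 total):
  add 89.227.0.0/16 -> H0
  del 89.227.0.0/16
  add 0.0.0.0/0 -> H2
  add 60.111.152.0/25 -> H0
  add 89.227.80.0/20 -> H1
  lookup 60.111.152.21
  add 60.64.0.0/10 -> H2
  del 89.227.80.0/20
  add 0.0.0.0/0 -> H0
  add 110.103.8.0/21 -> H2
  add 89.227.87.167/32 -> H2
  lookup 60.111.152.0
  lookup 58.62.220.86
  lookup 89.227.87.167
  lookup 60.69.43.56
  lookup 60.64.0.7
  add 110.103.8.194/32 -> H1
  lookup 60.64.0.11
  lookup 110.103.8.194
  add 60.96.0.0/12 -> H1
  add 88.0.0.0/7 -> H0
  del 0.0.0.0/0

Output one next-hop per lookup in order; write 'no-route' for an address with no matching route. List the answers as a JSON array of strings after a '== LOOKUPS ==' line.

Process each operation:
  + 89.227.0.0/16 (H0) depth=16
  del 89.227.0.0/16 (clear depth 16)
  + 0.0.0.0/0 (H2) depth=0
  + 60.111.152.0/25 (H0) depth=25
  + 89.227.80.0/20 (H1) depth=20
  ? 60.111.152.21  path d0:H2→d1:-→d2:-→d3:-→d4:-→d5:-→d6:-→d7:-→d8:-→d9:-→d10:-→d11:-→d12:-→d13:-→d14:-→d15:-→d16:-→d17:-→d18:-→d19:-→d20:-→d21:-→d22:-→d23:-→d24:-→d25:H0  best=H0
  + 60.64.0.0/10 (H2) depth=10
  del 89.227.80.0/20 (clear depth 20)
  + 0.0.0.0/0 (H0) depth=0
  + 110.103.8.0/21 (H2) depth=21
  + 89.227.87.167/32 (H2) depth=32
  ? 60.111.152.0  path d0:H0→d1:-→d2:-→d3:-→d4:-→d5:-→d6:-→d7:-→d8:-→d9:-→d10:H2→d11:-→d12:-→d13:-→d14:-→d15:-→d16:-→d17:-→d18:-→d19:-→d20:-→d21:-→d22:-→d23:-→d24:-→d25:H0  best=H0
  ? 58.62.220.86  path d0:H0→d1:-→d2:-→d3:-→d4:-→d5:-  best=H0
  ? 89.227.87.167  path d0:H0→d1:-→d2:-→d3:-→d4:-→d5:-→d6:-→d7:-→d8:-→d9:-→d10:-→d11:-→d12:-→d13:-→d14:-→d15:-→d16:-→d17:-→d18:-→d19:-→d20:-→d21:-→d22:-→d23:-→d24:-→d25:-→d26:-→d27:-→d28:-→d29:-→d30:-→d31:-→d32:H2  best=H2
  ? 60.69.43.56  path d0:H0→d1:-→d2:-→d3:-→d4:-→d5:-→d6:-→d7:-→d8:-→d9:-→d10:H2  best=H2
  ? 60.64.0.7  path d0:H0→d1:-→d2:-→d3:-→d4:-→d5:-→d6:-→d7:-→d8:-→d9:-→d10:H2  best=H2
  + 110.103.8.194/32 (H1) depth=32
  ? 60.64.0.11  path d0:H0→d1:-→d2:-→d3:-→d4:-→d5:-→d6:-→d7:-→d8:-→d9:-→d10:H2  best=H2
  ? 110.103.8.194  path d0:H0→d1:-→d2:-→d3:-→d4:-→d5:-→d6:-→d7:-→d8:-→d9:-→d10:-→d11:-→d12:-→d13:-→d14:-→d15:-→d16:-→d17:-→d18:-→d19:-→d20:-→d21:H2→d22:-→d23:-→d24:-→d25:-→d26:-→d27:-→d28:-→d29:-→d30:-→d31:-→d32:H1  best=H1
  + 60.96.0.0/12 (H1) depth=12
  + 88.0.0.0/7 (H0) depth=7
  del 0.0.0.0/0 (clear depth 0)

== LOOKUPS ==
["H0","H0","H0","H2","H2","H2","H2","H1"]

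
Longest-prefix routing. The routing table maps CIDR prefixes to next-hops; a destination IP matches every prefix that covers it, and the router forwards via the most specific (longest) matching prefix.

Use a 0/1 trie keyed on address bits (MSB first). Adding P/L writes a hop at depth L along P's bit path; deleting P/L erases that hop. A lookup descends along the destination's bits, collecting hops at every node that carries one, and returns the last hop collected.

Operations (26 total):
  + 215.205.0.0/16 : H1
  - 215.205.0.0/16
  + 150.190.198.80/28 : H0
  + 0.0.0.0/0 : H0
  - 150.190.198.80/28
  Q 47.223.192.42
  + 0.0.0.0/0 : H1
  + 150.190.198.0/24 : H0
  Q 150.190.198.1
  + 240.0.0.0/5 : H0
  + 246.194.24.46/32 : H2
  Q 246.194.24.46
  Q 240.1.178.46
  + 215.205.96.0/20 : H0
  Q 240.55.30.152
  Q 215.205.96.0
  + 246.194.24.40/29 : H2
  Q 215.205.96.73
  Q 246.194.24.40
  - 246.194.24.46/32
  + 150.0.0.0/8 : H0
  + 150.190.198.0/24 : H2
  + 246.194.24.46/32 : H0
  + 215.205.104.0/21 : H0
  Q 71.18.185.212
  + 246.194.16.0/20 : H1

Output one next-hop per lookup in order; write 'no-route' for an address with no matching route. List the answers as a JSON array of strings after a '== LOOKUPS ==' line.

Apply in order:
  + 215.205.0.0/16 (H1) depth=16
  - 215.205.0.0/16 clear@16
  + 150.190.198.80/28 (H0) depth=28
  + 0.0.0.0/0 (H0) depth=0
  - 150.190.198.80/28 clear@28
  Q 47.223.192.42: descend ε ; hops seen [H0] ; pick H0
  + 0.0.0.0/0 (H1) depth=0
  + 150.190.198.0/24 (H0) depth=24
  Q 150.190.198.1: descend 1001011010111110110001100 ; hops seen [H1,H0] ; pick H0
  + 240.0.0.0/5 (H0) depth=5
  + 246.194.24.46/32 (H2) depth=32
  Q 246.194.24.46: descend 11110110110000100001100000101110 ; hops seen [H1,H0,H2] ; pick H2
  Q 240.1.178.46: descend 11110 ; hops seen [H1,H0] ; pick H0
  + 215.205.96.0/20 (H0) depth=20
  Q 240.55.30.152: descend 11110 ; hops seen [H1,H0] ; pick H0
  Q 215.205.96.0: descend 11010111110011010110 ; hops seen [H1,H0] ; pick H0
  + 246.194.24.40/29 (H2) depth=29
  Q 215.205.96.73: descend 11010111110011010110 ; hops seen [H1,H0] ; pick H0
  Q 246.194.24.40: descend 11110110110000100001100000101 ; hops seen [H1,H0,H2] ; pick H2
  - 246.194.24.46/32 clear@32
  + 150.0.0.0/8 (H0) depth=8
  + 150.190.198.0/24 (H2) depth=24
  + 246.194.24.46/32 (H0) depth=32
  + 215.205.104.0/21 (H0) depth=21
  Q 71.18.185.212: descend ε ; hops seen [H1] ; pick H1
  + 246.194.16.0/20 (H1) depth=20

== LOOKUPS ==
["H0","H0","H2","H0","H0","H0","H0","H2","H1"]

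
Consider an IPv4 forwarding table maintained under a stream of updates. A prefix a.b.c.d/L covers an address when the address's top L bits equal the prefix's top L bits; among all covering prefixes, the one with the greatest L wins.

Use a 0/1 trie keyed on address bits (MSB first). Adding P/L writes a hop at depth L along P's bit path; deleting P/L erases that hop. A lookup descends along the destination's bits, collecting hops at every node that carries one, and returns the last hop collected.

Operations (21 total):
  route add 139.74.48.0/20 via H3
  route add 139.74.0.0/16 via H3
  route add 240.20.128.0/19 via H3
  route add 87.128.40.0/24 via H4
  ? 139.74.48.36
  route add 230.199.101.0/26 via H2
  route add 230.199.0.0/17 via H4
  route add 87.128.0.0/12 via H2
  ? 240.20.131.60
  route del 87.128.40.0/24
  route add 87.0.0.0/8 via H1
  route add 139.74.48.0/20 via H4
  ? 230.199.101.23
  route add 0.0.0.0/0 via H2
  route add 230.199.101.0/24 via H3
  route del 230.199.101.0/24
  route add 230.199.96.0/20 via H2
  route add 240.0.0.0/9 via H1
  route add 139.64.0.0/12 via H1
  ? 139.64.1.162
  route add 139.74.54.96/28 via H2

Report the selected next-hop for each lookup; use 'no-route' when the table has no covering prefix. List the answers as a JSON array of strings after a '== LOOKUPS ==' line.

Trace:
  add 139.74.48.0/20 -> H3 at depth 20
  add 139.74.0.0/16 -> H3 at depth 16
  add 240.20.128.0/19 -> H3 at depth 19
  add 87.128.40.0/24 -> H4 at depth 24
  ? 139.74.48.36  path d0:-→d1:-→d2:-→d3:-→d4:-→d5:-→d6:-→d7:-→d8:-→d9:-→d10:-→d11:-→d12:-→d13:-→d14:-→d15:-→d16:H3→d17:-→d18:-→d19:-→d20:H3  best=H3
  add 230.199.101.0/26 -> H2 at depth 26
  add 230.199.0.0/17 -> H4 at depth 17
  add 87.128.0.0/12 -> H2 at depth 12
  ? 240.20.131.60  path d0:-→d1:-→d2:-→d3:-→d4:-→d5:-→d6:-→d7:-→d8:-→d9:-→d10:-→d11:-→d12:-→d13:-→d14:-→d15:-→d16:-→d17:-→d18:-→d19:H3  best=H3
  del 87.128.40.0/24 (clear depth 24)
  add 87.0.0.0/8 -> H1 at depth 8
  add 139.74.48.0/20 -> H4 at depth 20
  ? 230.199.101.23  path d0:-→d1:-→d2:-→d3:-→d4:-→d5:-→d6:-→d7:-→d8:-→d9:-→d10:-→d11:-→d12:-→d13:-→d14:-→d15:-→d16:-→d17:H4→d18:-→d19:-→d20:-→d21:-→d22:-→d23:-→d24:-→d25:-→d26:H2  best=H2
  add 0.0.0.0/0 -> H2 at depth 0
  add 230.199.101.0/24 -> H3 at depth 24
  del 230.199.101.0/24 (clear depth 24)
  add 230.199.96.0/20 -> H2 at depth 20
  add 240.0.0.0/9 -> H1 at depth 9
  add 139.64.0.0/12 -> H1 at depth 12
  ? 139.64.1.162  path d0:H2→d1:-→d2:-→d3:-→d4:-→d5:-→d6:-→d7:-→d8:-→d9:-→d10:-→d11:-→d12:H1  best=H1
  add 139.74.54.96/28 -> H2 at depth 28

== LOOKUPS ==
["H3","H3","H2","H1"]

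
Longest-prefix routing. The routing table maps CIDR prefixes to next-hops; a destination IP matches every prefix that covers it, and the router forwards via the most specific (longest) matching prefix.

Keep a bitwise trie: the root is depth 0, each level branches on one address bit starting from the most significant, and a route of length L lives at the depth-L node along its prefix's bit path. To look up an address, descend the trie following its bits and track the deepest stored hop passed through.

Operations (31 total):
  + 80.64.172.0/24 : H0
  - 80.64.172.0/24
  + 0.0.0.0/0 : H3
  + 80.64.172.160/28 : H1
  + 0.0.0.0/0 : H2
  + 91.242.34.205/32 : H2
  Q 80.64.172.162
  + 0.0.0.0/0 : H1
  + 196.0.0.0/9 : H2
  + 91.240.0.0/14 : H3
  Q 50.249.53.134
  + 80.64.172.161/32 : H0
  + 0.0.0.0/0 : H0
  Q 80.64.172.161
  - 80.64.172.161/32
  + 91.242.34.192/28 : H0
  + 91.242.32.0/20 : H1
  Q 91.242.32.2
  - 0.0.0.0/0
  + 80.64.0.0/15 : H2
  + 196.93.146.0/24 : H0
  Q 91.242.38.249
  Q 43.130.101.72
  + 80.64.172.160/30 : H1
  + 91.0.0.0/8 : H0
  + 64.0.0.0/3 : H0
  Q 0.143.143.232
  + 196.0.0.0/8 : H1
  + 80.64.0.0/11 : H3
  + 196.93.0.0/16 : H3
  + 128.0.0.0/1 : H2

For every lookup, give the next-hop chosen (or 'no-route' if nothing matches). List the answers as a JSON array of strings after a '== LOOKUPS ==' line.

Trace:
  + 80.64.172.0/24 (H0) depth=24
  - 80.64.172.0/24 clear@24
  + 0.0.0.0/0 (H3) depth=0
  + 80.64.172.160/28 (H1) depth=28
  + 0.0.0.0/0 (H2) depth=0
  + 91.242.34.205/32 (H2) depth=32
  Q 80.64.172.162: descend 0101000001000000101011001010 ; hops seen [H2,H1] ; pick H1
  + 0.0.0.0/0 (H1) depth=0
  + 196.0.0.0/9 (H2) depth=9
  + 91.240.0.0/14 (H3) depth=14
  Q 50.249.53.134: descend 0 ; hops seen [H1] ; pick H1
  + 80.64.172.161/32 (H0) depth=32
  + 0.0.0.0/0 (H0) depth=0
  Q 80.64.172.161: descend 01010000010000001010110010100001 ; hops seen [H0,H1,H0] ; pick H0
  - 80.64.172.161/32 clear@32
  + 91.242.34.192/28 (H0) depth=28
  + 91.242.32.0/20 (H1) depth=20
  Q 91.242.32.2: descend 0101101111110010001000 ; hops seen [H0,H3,H1] ; pick H1
  - 0.0.0.0/0 clear@0
  + 80.64.0.0/15 (H2) depth=15
  + 196.93.146.0/24 (H0) depth=24
  Q 91.242.38.249: descend 010110111111001000100 ; hops seen [H3,H1] ; pick H1
  Q 43.130.101.72: descend 0 ; hops seen [∅] ; pick no-route
  + 80.64.172.160/30 (H1) depth=30
  + 91.0.0.0/8 (H0) depth=8
  + 64.0.0.0/3 (H0) depth=3
  Q 0.143.143.232: descend 0 ; hops seen [∅] ; pick no-route
  + 196.0.0.0/8 (H1) depth=8
  + 80.64.0.0/11 (H3) depth=11
  + 196.93.0.0/16 (H3) depth=16
  + 128.0.0.0/1 (H2) depth=1

== LOOKUPS ==
["H1","H1","H0","H1","H1","no-route","no-route"]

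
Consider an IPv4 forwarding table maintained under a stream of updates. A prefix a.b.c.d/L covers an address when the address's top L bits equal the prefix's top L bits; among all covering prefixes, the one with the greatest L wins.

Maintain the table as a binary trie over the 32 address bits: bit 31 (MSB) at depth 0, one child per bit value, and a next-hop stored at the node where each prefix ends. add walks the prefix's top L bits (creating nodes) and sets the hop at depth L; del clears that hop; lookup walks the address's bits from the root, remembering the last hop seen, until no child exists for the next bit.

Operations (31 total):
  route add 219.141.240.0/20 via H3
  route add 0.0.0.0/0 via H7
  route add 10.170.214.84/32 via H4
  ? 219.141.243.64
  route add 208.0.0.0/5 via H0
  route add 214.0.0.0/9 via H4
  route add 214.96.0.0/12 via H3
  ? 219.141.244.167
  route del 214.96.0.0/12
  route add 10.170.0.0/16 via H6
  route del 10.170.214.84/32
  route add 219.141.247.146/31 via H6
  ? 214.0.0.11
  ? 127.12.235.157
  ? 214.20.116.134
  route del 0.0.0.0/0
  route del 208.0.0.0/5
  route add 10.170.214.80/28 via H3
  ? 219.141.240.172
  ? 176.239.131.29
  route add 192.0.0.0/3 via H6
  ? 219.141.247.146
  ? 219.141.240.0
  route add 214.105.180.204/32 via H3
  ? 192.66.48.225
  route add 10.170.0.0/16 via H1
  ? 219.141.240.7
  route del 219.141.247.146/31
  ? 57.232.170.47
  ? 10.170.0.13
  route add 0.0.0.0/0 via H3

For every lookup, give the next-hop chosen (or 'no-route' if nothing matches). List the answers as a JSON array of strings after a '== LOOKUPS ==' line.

Apply in order:
  add 219.141.240.0/20 -> H3 at depth 20
  add 0.0.0.0/0 -> H7 at depth 0
  add 10.170.214.84/32 -> H4 at depth 32
  ? 219.141.243.64  path d0:H7→d1:-→d2:-→d3:-→d4:-→d5:-→d6:-→d7:-→d8:-→d9:-→d10:-→d11:-→d12:-→d13:-→d14:-→d15:-→d16:-→d17:-→d18:-→d19:-→d20:H3  best=H3
  add 208.0.0.0/5 -> H0 at depth 5
  add 214.0.0.0/9 -> H4 at depth 9
  add 214.96.0.0/12 -> H3 at depth 12
  ? 219.141.244.167  path d0:H7→d1:-→d2:-→d3:-→d4:-→d5:-→d6:-→d7:-→d8:-→d9:-→d10:-→d11:-→d12:-→d13:-→d14:-→d15:-→d16:-→d17:-→d18:-→d19:-→d20:H3  best=H3
  del 214.96.0.0/12 (clear depth 12)
  add 10.170.0.0/16 -> H6 at depth 16
  del 10.170.214.84/32 (clear depth 32)
  add 219.141.247.146/31 -> H6 at depth 31
  ? 214.0.0.11  path d0:H7→d1:-→d2:-→d3:-→d4:-→d5:H0→d6:-→d7:-→d8:-→d9:H4  best=H4
  ? 127.12.235.157  path d0:H7→d1:-  best=H7
  ? 214.20.116.134  path d0:H7→d1:-→d2:-→d3:-→d4:-→d5:H0→d6:-→d7:-→d8:-→d9:H4  best=H4
  del 0.0.0.0/0 (clear depth 0)
  del 208.0.0.0/5 (clear depth 5)
  add 10.170.214.80/28 -> H3 at depth 28
  ? 219.141.240.172  path d0:-→d1:-→d2:-→d3:-→d4:-→d5:-→d6:-→d7:-→d8:-→d9:-→d10:-→d11:-→d12:-→d13:-→d14:-→d15:-→d16:-→d17:-→d18:-→d19:-→d20:H3→d21:-  best=H3
  ? 176.239.131.29  path d0:-→d1:-  best=no-route
  add 192.0.0.0/3 -> H6 at depth 3
  ? 219.141.247.146  path d0:-→d1:-→d2:-→d3:H6→d4:-→d5:-→d6:-→d7:-→d8:-→d9:-→d10:-→d11:-→d12:-→d13:-→d14:-→d15:-→d16:-→d17:-→d18:-→d19:-→d20:H3→d21:-→d22:-→d23:-→d24:-→d25:-→d26:-→d27:-→d28:-→d29:-→d30:-→d31:H6  best=H6
  ? 219.141.240.0  path d0:-→d1:-→d2:-→d3:H6→d4:-→d5:-→d6:-→d7:-→d8:-→d9:-→d10:-→d11:-→d12:-→d13:-→d14:-→d15:-→d16:-→d17:-→d18:-→d19:-→d20:H3→d21:-  best=H3
  add 214.105.180.204/32 -> H3 at depth 32
  ? 192.66.48.225  path d0:-→d1:-→d2:-→d3:H6  best=H6
  add 10.170.0.0/16 -> H1 at depth 16
  ? 219.141.240.7  path d0:-→d1:-→d2:-→d3:H6→d4:-→d5:-→d6:-→d7:-→d8:-→d9:-→d10:-→d11:-→d12:-→d13:-→d14:-→d15:-→d16:-→d17:-→d18:-→d19:-→d20:H3→d21:-  best=H3
  del 219.141.247.146/31 (clear depth 31)
  ? 57.232.170.47  path d0:-→d1:-→d2:-  best=no-route
  ? 10.170.0.13  path d0:-→d1:-→d2:-→d3:-→d4:-→d5:-→d6:-→d7:-→d8:-→d9:-→d10:-→d11:-→d12:-→d13:-→d14:-→d15:-→d16:H1  best=H1
  add 0.0.0.0/0 -> H3 at depth 0

== LOOKUPS ==
["H3","H3","H4","H7","H4","H3","no-route","H6","H3","H6","H3","no-route","H1"]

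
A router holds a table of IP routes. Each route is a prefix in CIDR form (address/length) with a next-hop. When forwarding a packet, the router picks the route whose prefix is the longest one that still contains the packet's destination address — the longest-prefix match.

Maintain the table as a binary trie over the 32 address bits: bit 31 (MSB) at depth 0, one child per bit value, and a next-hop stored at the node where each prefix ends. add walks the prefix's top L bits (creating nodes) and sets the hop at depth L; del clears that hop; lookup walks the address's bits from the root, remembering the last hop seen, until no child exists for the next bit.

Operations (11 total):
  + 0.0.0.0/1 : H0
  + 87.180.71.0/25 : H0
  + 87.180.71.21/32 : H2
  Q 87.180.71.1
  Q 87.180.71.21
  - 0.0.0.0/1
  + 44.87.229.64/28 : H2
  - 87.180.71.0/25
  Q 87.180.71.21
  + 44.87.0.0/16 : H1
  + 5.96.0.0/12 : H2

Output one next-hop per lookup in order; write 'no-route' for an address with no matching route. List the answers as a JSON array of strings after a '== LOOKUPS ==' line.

Apply in order:
  add 0.0.0.0/1 -> H0 at depth 1
  add 87.180.71.0/25 -> H0 at depth 25
  add 87.180.71.21/32 -> H2 at depth 32
  lookup 87.180.71.1: bits 010101111011010001000111000 walk d0:-→d1:H0→d2:-→d3:-→d4:-→d5:-→d6:-→d7:-→d8:-→d9:-→d10:-→d11:-→d12:-→d13:-→d14:-→d15:-→d16:-→d17:-→d18:-→d19:-→d20:-→d21:-→d22:-→d23:-→d24:-→d25:H0→d26:-→d27:- -> H0
  lookup 87.180.71.21: bits 01010111101101000100011100010101 walk d0:-→d1:H0→d2:-→d3:-→d4:-→d5:-→d6:-→d7:-→d8:-→d9:-→d10:-→d11:-→d12:-→d13:-→d14:-→d15:-→d16:-→d17:-→d18:-→d19:-→d20:-→d21:-→d22:-→d23:-→d24:-→d25:H0→d26:-→d27:-→d28:-→d29:-→d30:-→d31:-→d32:H2 -> H2
  - 0.0.0.0/1 clear@1
  add 44.87.229.64/28 -> H2 at depth 28
  - 87.180.71.0/25 clear@25
  lookup 87.180.71.21: bits 01010111101101000100011100010101 walk d0:-→d1:-→d2:-→d3:-→d4:-→d5:-→d6:-→d7:-→d8:-→d9:-→d10:-→d11:-→d12:-→d13:-→d14:-→d15:-→d16:-→d17:-→d18:-→d19:-→d20:-→d21:-→d22:-→d23:-→d24:-→d25:-→d26:-→d27:-→d28:-→d29:-→d30:-→d31:-→d32:H2 -> H2
  add 44.87.0.0/16 -> H1 at depth 16
  add 5.96.0.0/12 -> H2 at depth 12

== LOOKUPS ==
["H0","H2","H2"]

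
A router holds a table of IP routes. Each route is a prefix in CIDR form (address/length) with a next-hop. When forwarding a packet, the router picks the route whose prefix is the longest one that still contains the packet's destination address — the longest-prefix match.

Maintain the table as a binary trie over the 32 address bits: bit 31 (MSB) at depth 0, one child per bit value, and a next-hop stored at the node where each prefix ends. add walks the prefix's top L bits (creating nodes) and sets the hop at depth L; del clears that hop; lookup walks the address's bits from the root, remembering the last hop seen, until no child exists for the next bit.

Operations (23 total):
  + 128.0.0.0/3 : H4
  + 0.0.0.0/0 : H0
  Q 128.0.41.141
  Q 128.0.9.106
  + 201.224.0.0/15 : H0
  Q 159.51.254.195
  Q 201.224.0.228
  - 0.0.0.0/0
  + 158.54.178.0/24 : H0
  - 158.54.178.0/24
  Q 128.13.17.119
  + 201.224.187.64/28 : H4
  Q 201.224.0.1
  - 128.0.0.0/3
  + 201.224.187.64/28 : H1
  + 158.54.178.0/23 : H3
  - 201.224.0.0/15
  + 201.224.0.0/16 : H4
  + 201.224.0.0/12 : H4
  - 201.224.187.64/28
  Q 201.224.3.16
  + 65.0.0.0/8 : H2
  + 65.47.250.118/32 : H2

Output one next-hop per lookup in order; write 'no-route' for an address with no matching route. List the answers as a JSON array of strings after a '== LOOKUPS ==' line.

Apply in order:
  + 128.0.0.0/3 (H4) depth=3
  + 0.0.0.0/0 (H0) depth=0
  Q 128.0.41.141: descend 100 ; hops seen [H0,H4] ; pick H4
  Q 128.0.9.106: descend 100 ; hops seen [H0,H4] ; pick H4
  + 201.224.0.0/15 (H0) depth=15
  Q 159.51.254.195: descend 100 ; hops seen [H0,H4] ; pick H4
  Q 201.224.0.228: descend 110010011110000 ; hops seen [H0,H0] ; pick H0
  del 0.0.0.0/0 (clear depth 0)
  + 158.54.178.0/24 (H0) depth=24
  del 158.54.178.0/24 (clear depth 24)
  Q 128.13.17.119: descend 100 ; hops seen [H4] ; pick H4
  + 201.224.187.64/28 (H4) depth=28
  Q 201.224.0.1: descend 1100100111100000 ; hops seen [H0] ; pick H0
  del 128.0.0.0/3 (clear depth 3)
  + 201.224.187.64/28 (H1) depth=28
  + 158.54.178.0/23 (H3) depth=23
  del 201.224.0.0/15 (clear depth 15)
  + 201.224.0.0/16 (H4) depth=16
  + 201.224.0.0/12 (H4) depth=12
  del 201.224.187.64/28 (clear depth 28)
  Q 201.224.3.16: descend 1100100111100000 ; hops seen [H4,H4] ; pick H4
  + 65.0.0.0/8 (H2) depth=8
  + 65.47.250.118/32 (H2) depth=32

== LOOKUPS ==
["H4","H4","H4","H0","H4","H0","H4"]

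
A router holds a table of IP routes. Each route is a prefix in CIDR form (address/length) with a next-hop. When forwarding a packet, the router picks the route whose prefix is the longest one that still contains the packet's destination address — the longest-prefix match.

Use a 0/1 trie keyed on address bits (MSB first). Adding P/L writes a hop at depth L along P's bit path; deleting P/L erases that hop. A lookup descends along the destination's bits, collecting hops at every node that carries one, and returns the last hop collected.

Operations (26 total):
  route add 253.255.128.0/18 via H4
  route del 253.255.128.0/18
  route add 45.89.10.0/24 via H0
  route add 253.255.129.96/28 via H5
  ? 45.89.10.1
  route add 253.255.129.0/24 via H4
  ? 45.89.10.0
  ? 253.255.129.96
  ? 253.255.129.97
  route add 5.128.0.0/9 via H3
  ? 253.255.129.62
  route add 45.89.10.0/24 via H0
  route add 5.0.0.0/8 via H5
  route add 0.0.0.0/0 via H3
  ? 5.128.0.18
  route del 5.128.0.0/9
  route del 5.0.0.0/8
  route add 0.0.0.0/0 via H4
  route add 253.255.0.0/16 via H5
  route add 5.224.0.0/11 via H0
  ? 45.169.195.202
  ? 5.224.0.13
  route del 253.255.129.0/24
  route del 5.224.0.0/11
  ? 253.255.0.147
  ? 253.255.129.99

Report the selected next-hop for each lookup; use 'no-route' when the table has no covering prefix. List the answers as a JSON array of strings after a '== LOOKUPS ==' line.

Apply in order:
  add 253.255.128.0/18 -> H4 at depth 18
  del 253.255.128.0/18 (clear depth 18)
  add 45.89.10.0/24 -> H0 at depth 24
  add 253.255.129.96/28 -> H5 at depth 28
  ? 45.89.10.1  path d0:-→d1:-→d2:-→d3:-→d4:-→d5:-→d6:-→d7:-→d8:-→d9:-→d10:-→d11:-→d12:-→d13:-→d14:-→d15:-→d16:-→d17:-→d18:-→d19:-→d20:-→d21:-→d22:-→d23:-→d24:H0  best=H0
  add 253.255.129.0/24 -> H4 at depth 24
  ? 45.89.10.0  path d0:-→d1:-→d2:-→d3:-→d4:-→d5:-→d6:-→d7:-→d8:-→d9:-→d10:-→d11:-→d12:-→d13:-→d14:-→d15:-→d16:-→d17:-→d18:-→d19:-→d20:-→d21:-→d22:-→d23:-→d24:H0  best=H0
  ? 253.255.129.96  path d0:-→d1:-→d2:-→d3:-→d4:-→d5:-→d6:-→d7:-→d8:-→d9:-→d10:-→d11:-→d12:-→d13:-→d14:-→d15:-→d16:-→d17:-→d18:-→d19:-→d20:-→d21:-→d22:-→d23:-→d24:H4→d25:-→d26:-→d27:-→d28:H5  best=H5
  ? 253.255.129.97  path d0:-→d1:-→d2:-→d3:-→d4:-→d5:-→d6:-→d7:-→d8:-→d9:-→d10:-→d11:-→d12:-→d13:-→d14:-→d15:-→d16:-→d17:-→d18:-→d19:-→d20:-→d21:-→d22:-→d23:-→d24:H4→d25:-→d26:-→d27:-→d28:H5  best=H5
  add 5.128.0.0/9 -> H3 at depth 9
  ? 253.255.129.62  path d0:-→d1:-→d2:-→d3:-→d4:-→d5:-→d6:-→d7:-→d8:-→d9:-→d10:-→d11:-→d12:-→d13:-→d14:-→d15:-→d16:-→d17:-→d18:-→d19:-→d20:-→d21:-→d22:-→d23:-→d24:H4→d25:-  best=H4
  add 45.89.10.0/24 -> H0 at depth 24
  add 5.0.0.0/8 -> H5 at depth 8
  add 0.0.0.0/0 -> H3 at depth 0
  ? 5.128.0.18  path d0:H3→d1:-→d2:-→d3:-→d4:-→d5:-→d6:-→d7:-→d8:H5→d9:H3  best=H3
  del 5.128.0.0/9 (clear depth 9)
  del 5.0.0.0/8 (clear depth 8)
  add 0.0.0.0/0 -> H4 at depth 0
  add 253.255.0.0/16 -> H5 at depth 16
  add 5.224.0.0/11 -> H0 at depth 11
  ? 45.169.195.202  path d0:H4→d1:-→d2:-→d3:-→d4:-→d5:-→d6:-→d7:-→d8:-  best=H4
  ? 5.224.0.13  path d0:H4→d1:-→d2:-→d3:-→d4:-→d5:-→d6:-→d7:-→d8:-→d9:-→d10:-→d11:H0  best=H0
  del 253.255.129.0/24 (clear depth 24)
  del 5.224.0.0/11 (clear depth 11)
  ? 253.255.0.147  path d0:H4→d1:-→d2:-→d3:-→d4:-→d5:-→d6:-→d7:-→d8:-→d9:-→d10:-→d11:-→d12:-→d13:-→d14:-→d15:-→d16:H5  best=H5
  ? 253.255.129.99  path d0:H4→d1:-→d2:-→d3:-→d4:-→d5:-→d6:-→d7:-→d8:-→d9:-→d10:-→d11:-→d12:-→d13:-→d14:-→d15:-→d16:H5→d17:-→d18:-→d19:-→d20:-→d21:-→d22:-→d23:-→d24:-→d25:-→d26:-→d27:-→d28:H5  best=H5

== LOOKUPS ==
["H0","H0","H5","H5","H4","H3","H4","H0","H5","H5"]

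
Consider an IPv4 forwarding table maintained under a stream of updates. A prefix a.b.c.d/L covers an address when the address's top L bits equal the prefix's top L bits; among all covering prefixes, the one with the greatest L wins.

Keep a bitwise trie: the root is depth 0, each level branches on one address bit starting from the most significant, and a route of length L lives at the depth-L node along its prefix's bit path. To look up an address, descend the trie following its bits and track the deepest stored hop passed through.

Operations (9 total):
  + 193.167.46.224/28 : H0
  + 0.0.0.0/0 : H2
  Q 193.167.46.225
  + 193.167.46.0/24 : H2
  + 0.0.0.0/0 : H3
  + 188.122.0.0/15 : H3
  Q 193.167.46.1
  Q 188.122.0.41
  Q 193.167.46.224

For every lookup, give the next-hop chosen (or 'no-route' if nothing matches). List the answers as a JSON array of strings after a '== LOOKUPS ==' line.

Process each operation:
  add 193.167.46.224/28 -> H0 at depth 28
  add 0.0.0.0/0 -> H2 at depth 0
  ? 193.167.46.225  path d0:H2→d1:-→d2:-→d3:-→d4:-→d5:-→d6:-→d7:-→d8:-→d9:-→d10:-→d11:-→d12:-→d13:-→d14:-→d15:-→d16:-→d17:-→d18:-→d19:-→d20:-→d21:-→d22:-→d23:-→d24:-→d25:-→d26:-→d27:-→d28:H0  best=H0
  add 193.167.46.0/24 -> H2 at depth 24
  add 0.0.0.0/0 -> H3 at depth 0
  add 188.122.0.0/15 -> H3 at depth 15
  ? 193.167.46.1  path d0:H3→d1:-→d2:-→d3:-→d4:-→d5:-→d6:-→d7:-→d8:-→d9:-→d10:-→d11:-→d12:-→d13:-→d14:-→d15:-→d16:-→d17:-→d18:-→d19:-→d20:-→d21:-→d22:-→d23:-→d24:H2  best=H2
  ? 188.122.0.41  path d0:H3→d1:-→d2:-→d3:-→d4:-→d5:-→d6:-→d7:-→d8:-→d9:-→d10:-→d11:-→d12:-→d13:-→d14:-→d15:H3  best=H3
  ? 193.167.46.224  path d0:H3→d1:-→d2:-→d3:-→d4:-→d5:-→d6:-→d7:-→d8:-→d9:-→d10:-→d11:-→d12:-→d13:-→d14:-→d15:-→d16:-→d17:-→d18:-→d19:-→d20:-→d21:-→d22:-→d23:-→d24:H2→d25:-→d26:-→d27:-→d28:H0  best=H0

== LOOKUPS ==
["H0","H2","H3","H0"]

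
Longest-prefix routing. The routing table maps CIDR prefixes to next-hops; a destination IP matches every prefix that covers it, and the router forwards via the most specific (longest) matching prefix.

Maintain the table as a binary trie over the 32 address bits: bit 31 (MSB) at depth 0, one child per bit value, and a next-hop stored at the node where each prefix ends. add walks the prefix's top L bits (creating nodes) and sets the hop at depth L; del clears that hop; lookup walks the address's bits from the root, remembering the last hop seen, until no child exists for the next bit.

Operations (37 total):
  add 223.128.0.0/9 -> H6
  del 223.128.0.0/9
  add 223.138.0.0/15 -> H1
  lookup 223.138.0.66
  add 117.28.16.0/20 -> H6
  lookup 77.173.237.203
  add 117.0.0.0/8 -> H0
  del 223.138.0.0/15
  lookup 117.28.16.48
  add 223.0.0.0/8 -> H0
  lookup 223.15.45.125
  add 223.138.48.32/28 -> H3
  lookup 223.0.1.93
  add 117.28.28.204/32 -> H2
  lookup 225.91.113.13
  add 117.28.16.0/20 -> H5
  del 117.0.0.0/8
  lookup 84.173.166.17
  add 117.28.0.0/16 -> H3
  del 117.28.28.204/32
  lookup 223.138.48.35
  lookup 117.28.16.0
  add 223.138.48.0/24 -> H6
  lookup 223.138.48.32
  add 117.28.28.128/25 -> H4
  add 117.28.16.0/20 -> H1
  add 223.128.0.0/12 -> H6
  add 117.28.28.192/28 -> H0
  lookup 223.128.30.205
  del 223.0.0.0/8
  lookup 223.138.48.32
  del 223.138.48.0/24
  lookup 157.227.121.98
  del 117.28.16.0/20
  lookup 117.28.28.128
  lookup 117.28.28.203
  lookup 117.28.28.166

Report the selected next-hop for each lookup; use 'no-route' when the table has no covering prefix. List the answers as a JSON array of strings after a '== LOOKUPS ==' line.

Apply in order:
  + 223.128.0.0/9 (H6) depth=9
  - 223.128.0.0/9 clear@9
  + 223.138.0.0/15 (H1) depth=15
  Q 223.138.0.66: descend 110111111000101 ; hops seen [H1] ; pick H1
  + 117.28.16.0/20 (H6) depth=20
  Q 77.173.237.203: descend 01 ; hops seen [∅] ; pick no-route
  + 117.0.0.0/8 (H0) depth=8
  - 223.138.0.0/15 clear@15
  Q 117.28.16.48: descend 01110101000111000001 ; hops seen [H0,H6] ; pick H6
  + 223.0.0.0/8 (H0) depth=8
  Q 223.15.45.125: descend 11011111 ; hops seen [H0] ; pick H0
  + 223.138.48.32/28 (H3) depth=28
  Q 223.0.1.93: descend 11011111 ; hops seen [H0] ; pick H0
  + 117.28.28.204/32 (H2) depth=32
  Q 225.91.113.13: descend 11 ; hops seen [∅] ; pick no-route
  + 117.28.16.0/20 (H5) depth=20
  - 117.0.0.0/8 clear@8
  Q 84.173.166.17: descend 01 ; hops seen [∅] ; pick no-route
  + 117.28.0.0/16 (H3) depth=16
  - 117.28.28.204/32 clear@32
  Q 223.138.48.35: descend 1101111110001010001100000010 ; hops seen [H0,H3] ; pick H3
  Q 117.28.16.0: descend 01110101000111000001 ; hops seen [H3,H5] ; pick H5
  + 223.138.48.0/24 (H6) depth=24
  Q 223.138.48.32: descend 1101111110001010001100000010 ; hops seen [H0,H6,H3] ; pick H3
  + 117.28.28.128/25 (H4) depth=25
  + 117.28.16.0/20 (H1) depth=20
  + 223.128.0.0/12 (H6) depth=12
  + 117.28.28.192/28 (H0) depth=28
  Q 223.128.30.205: descend 110111111000 ; hops seen [H0,H6] ; pick H6
  - 223.0.0.0/8 clear@8
  Q 223.138.48.32: descend 1101111110001010001100000010 ; hops seen [H6,H6,H3] ; pick H3
  - 223.138.48.0/24 clear@24
  Q 157.227.121.98: descend 1 ; hops seen [∅] ; pick no-route
  - 117.28.16.0/20 clear@20
  Q 117.28.28.128: descend 0111010100011100000111001 ; hops seen [H3,H4] ; pick H4
  Q 117.28.28.203: descend 01110101000111000001110011001 ; hops seen [H3,H4,H0] ; pick H0
  Q 117.28.28.166: descend 0111010100011100000111001 ; hops seen [H3,H4] ; pick H4

== LOOKUPS ==
["H1","no-route","H6","H0","H0","no-route","no-route","H3","H5","H3","H6","H3","no-route","H4","H0","H4"]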